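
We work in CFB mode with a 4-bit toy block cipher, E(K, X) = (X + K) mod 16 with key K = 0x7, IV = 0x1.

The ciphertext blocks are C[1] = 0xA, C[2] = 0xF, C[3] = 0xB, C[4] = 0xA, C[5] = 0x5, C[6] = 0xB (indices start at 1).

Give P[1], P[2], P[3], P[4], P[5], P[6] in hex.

CFB decryption: P_i = C_i ⊕ E(K, C_{i−1}), with C_{0} = IV.
P[1]: E(K, 0x1) = 0x8; 0xA ⊕ 0x8 = 0x2.
P[2]: E(K, 0xA) = 0x1; 0xF ⊕ 0x1 = 0xE.
P[3]: E(K, 0xF) = 0x6; 0xB ⊕ 0x6 = 0xD.
P[4]: E(K, 0xB) = 0x2; 0xA ⊕ 0x2 = 0x8.
P[5]: E(K, 0xA) = 0x1; 0x5 ⊕ 0x1 = 0x4.
P[6]: E(K, 0x5) = 0xC; 0xB ⊕ 0xC = 0x7.

P[1] = 0x2, P[2] = 0xE, P[3] = 0xD, P[4] = 0x8, P[5] = 0x4, P[6] = 0x7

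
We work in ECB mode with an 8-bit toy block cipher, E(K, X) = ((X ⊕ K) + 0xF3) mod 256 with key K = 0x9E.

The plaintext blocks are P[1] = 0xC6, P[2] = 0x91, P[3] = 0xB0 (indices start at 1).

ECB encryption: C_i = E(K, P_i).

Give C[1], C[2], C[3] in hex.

C[1]: E(K, 0xC6) = 0x4B.
C[2]: E(K, 0x91) = 0x02.
C[3]: E(K, 0xB0) = 0x21.

C[1] = 0x4B, C[2] = 0x02, C[3] = 0x21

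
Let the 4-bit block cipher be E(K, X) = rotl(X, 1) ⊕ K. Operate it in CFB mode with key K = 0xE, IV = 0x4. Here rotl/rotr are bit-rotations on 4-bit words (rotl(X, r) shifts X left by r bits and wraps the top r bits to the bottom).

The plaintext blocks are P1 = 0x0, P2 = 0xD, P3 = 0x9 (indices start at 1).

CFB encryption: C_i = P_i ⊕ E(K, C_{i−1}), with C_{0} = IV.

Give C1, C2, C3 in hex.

C1 = 0x6, C2 = 0xF, C3 = 0x8

C1: E(K, 0x4) = 0x6; 0x0 ⊕ 0x6 = 0x6.
C2: E(K, 0x6) = 0x2; 0xD ⊕ 0x2 = 0xF.
C3: E(K, 0xF) = 0x1; 0x9 ⊕ 0x1 = 0x8.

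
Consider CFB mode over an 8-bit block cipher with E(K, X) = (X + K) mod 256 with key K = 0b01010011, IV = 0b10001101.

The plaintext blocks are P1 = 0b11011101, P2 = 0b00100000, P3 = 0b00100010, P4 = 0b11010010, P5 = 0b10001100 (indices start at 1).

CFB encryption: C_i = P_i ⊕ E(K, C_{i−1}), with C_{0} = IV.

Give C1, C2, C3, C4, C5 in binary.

C1 = 0b00111101, C2 = 0b10110000, C3 = 0b00100001, C4 = 0b10100110, C5 = 0b01110101

C1: E(K, 0b10001101) = 0b11100000; 0b11011101 ⊕ 0b11100000 = 0b00111101.
C2: E(K, 0b00111101) = 0b10010000; 0b00100000 ⊕ 0b10010000 = 0b10110000.
C3: E(K, 0b10110000) = 0b00000011; 0b00100010 ⊕ 0b00000011 = 0b00100001.
C4: E(K, 0b00100001) = 0b01110100; 0b11010010 ⊕ 0b01110100 = 0b10100110.
C5: E(K, 0b10100110) = 0b11111001; 0b10001100 ⊕ 0b11111001 = 0b01110101.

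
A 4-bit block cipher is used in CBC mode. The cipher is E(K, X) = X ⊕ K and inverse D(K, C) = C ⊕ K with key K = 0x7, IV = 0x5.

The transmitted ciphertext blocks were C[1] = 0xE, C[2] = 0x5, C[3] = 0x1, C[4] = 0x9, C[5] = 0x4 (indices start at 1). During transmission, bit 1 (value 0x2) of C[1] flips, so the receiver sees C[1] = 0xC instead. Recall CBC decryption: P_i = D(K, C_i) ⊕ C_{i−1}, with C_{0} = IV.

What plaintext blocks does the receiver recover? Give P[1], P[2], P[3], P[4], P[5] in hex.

P[1] = 0xE, P[2] = 0xE, P[3] = 0x3, P[4] = 0xF, P[5] = 0xA

Only C[1] changed, to 0xC. In CBC, a change in C_i garbles P_i and flips the same bit in P_{i+1}. Decrypting the received ciphertext:
P[1]: D(K, 0xC) = 0xB; 0xB ⊕ 0x5 = 0xE.
P[2]: D(K, 0x5) = 0x2; 0x2 ⊕ 0xC = 0xE.
P[3]: D(K, 0x1) = 0x6; 0x6 ⊕ 0x5 = 0x3.
P[4]: D(K, 0x9) = 0xE; 0xE ⊕ 0x1 = 0xF.
P[5]: D(K, 0x4) = 0x3; 0x3 ⊕ 0x9 = 0xA.
Blocks that differ from the original plaintext: P[1], P[2].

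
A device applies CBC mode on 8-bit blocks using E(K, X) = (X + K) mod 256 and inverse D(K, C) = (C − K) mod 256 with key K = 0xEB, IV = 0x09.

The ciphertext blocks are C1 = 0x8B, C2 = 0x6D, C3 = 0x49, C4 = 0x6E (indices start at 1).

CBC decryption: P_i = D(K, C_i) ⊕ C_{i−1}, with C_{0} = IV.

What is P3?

P3: D(K, 0x49) = 0x5E; 0x5E ⊕ 0x6D = 0x33.

P3 = 0x33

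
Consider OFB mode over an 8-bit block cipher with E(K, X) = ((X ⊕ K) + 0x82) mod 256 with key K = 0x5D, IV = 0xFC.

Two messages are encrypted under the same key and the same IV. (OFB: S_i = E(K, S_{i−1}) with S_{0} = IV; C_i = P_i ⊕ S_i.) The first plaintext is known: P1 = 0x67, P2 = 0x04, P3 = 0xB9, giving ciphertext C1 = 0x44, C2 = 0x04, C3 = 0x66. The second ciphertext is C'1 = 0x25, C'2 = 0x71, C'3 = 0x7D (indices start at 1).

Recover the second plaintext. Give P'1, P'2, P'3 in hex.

In OFB with a reused IV, both messages share the same keystream S_i, so C_i ⊕ C'_i = P_i ⊕ P'_i and thus P'_i = P_i ⊕ C_i ⊕ C'_i.
P'1: 0x67 ⊕ 0x44 ⊕ 0x25 = 0x06.
P'2: 0x04 ⊕ 0x04 ⊕ 0x71 = 0x71.
P'3: 0xB9 ⊕ 0x66 ⊕ 0x7D = 0xA2.

P'1 = 0x06, P'2 = 0x71, P'3 = 0xA2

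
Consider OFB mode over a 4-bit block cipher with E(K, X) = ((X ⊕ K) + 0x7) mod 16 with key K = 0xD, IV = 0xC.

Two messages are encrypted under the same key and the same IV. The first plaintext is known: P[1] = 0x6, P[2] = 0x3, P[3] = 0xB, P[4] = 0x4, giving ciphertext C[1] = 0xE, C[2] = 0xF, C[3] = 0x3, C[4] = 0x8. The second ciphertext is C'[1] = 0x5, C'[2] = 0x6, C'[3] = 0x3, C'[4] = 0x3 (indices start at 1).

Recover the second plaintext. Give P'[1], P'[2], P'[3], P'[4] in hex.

In OFB with a reused IV, both messages share the same keystream S_i, so C_i ⊕ C'_i = P_i ⊕ P'_i and thus P'_i = P_i ⊕ C_i ⊕ C'_i.
P'[1]: 0x6 ⊕ 0xE ⊕ 0x5 = 0xD.
P'[2]: 0x3 ⊕ 0xF ⊕ 0x6 = 0xA.
P'[3]: 0xB ⊕ 0x3 ⊕ 0x3 = 0xB.
P'[4]: 0x4 ⊕ 0x8 ⊕ 0x3 = 0xF.

P'[1] = 0xD, P'[2] = 0xA, P'[3] = 0xB, P'[4] = 0xF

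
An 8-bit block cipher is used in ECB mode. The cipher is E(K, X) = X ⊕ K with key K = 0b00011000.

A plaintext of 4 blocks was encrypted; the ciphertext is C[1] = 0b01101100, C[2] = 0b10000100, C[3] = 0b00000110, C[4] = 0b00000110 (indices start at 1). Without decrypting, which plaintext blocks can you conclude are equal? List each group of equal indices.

P[3] = P[4]

ECB encrypts each block independently with the same key, so equal ciphertext blocks imply equal plaintext blocks.
C[3] = C[4] = 0b00000110, so P[3] = P[4].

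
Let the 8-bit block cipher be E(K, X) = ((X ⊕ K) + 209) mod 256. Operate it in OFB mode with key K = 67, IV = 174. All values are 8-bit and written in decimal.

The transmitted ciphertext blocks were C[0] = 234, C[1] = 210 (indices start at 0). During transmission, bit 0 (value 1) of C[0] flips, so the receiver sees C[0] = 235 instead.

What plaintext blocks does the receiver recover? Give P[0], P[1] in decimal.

OFB decryption: S_i = E(K, S_{i−1}) with S_{−1} = IV; P_i = C_i ⊕ S_i.
Only C[0] changed, to 235. In OFB, a change in C_i flips the same bit in P_i only; the keystream is unaffected. Decrypting the received ciphertext:
P[0]: S = E(K, 174) = 190; 235 ⊕ 190 = 85.
P[1]: S = E(K, 190) = 206; 210 ⊕ 206 = 28.
Blocks that differ from the original plaintext: P[0].

P[0] = 85, P[1] = 28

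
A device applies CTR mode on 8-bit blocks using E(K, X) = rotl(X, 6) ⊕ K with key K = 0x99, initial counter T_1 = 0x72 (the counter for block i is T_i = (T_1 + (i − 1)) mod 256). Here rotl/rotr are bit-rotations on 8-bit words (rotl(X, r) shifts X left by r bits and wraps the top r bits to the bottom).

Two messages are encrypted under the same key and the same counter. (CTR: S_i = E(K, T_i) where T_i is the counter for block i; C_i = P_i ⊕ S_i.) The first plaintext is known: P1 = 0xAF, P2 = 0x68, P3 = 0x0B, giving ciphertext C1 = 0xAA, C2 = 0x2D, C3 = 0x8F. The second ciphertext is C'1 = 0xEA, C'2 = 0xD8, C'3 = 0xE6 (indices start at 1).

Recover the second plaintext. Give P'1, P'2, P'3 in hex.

In CTR with a reused counter, both messages share the same keystream S_i, so C_i ⊕ C'_i = P_i ⊕ P'_i and thus P'_i = P_i ⊕ C_i ⊕ C'_i.
P'1: 0xAF ⊕ 0xAA ⊕ 0xEA = 0xEF.
P'2: 0x68 ⊕ 0x2D ⊕ 0xD8 = 0x9D.
P'3: 0x0B ⊕ 0x8F ⊕ 0xE6 = 0x62.

P'1 = 0xEF, P'2 = 0x9D, P'3 = 0x62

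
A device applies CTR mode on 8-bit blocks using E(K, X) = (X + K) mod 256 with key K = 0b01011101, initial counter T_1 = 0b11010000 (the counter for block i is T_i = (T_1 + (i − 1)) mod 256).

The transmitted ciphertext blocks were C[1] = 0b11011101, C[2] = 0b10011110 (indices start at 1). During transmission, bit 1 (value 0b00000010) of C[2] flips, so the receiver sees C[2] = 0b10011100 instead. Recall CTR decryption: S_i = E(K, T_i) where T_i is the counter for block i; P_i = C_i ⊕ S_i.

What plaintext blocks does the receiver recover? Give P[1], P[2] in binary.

P[1] = 0b11110000, P[2] = 0b10110010

Only C[2] changed, to 0b10011100. In CTR, a change in C_i flips the same bit in P_i only; the keystream is unaffected. Decrypting the received ciphertext:
P[1]: T = 0b11010000, S = E(K, T) = 0b00101101; 0b11011101 ⊕ 0b00101101 = 0b11110000.
P[2]: T = 0b11010001, S = E(K, T) = 0b00101110; 0b10011100 ⊕ 0b00101110 = 0b10110010.
Blocks that differ from the original plaintext: P[2].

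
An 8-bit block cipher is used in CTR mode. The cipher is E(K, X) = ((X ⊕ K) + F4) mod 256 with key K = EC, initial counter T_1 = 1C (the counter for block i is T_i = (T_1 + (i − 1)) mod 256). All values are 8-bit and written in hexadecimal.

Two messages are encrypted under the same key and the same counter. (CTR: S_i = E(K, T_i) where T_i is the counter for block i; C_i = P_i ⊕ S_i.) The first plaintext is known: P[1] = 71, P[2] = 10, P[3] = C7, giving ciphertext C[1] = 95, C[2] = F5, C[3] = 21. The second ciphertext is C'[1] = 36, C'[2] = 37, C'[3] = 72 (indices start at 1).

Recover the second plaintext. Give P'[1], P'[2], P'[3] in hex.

P'[1] = D2, P'[2] = D2, P'[3] = 94

In CTR with a reused counter, both messages share the same keystream S_i, so C_i ⊕ C'_i = P_i ⊕ P'_i and thus P'_i = P_i ⊕ C_i ⊕ C'_i.
P'[1]: 71 ⊕ 95 ⊕ 36 = D2.
P'[2]: 10 ⊕ F5 ⊕ 37 = D2.
P'[3]: C7 ⊕ 21 ⊕ 72 = 94.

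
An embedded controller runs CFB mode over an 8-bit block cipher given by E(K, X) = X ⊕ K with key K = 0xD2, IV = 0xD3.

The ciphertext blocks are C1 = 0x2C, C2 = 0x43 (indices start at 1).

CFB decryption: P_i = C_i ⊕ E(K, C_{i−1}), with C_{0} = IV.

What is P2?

P2 = 0xBD

P2: E(K, 0x2C) = 0xFE; 0x43 ⊕ 0xFE = 0xBD.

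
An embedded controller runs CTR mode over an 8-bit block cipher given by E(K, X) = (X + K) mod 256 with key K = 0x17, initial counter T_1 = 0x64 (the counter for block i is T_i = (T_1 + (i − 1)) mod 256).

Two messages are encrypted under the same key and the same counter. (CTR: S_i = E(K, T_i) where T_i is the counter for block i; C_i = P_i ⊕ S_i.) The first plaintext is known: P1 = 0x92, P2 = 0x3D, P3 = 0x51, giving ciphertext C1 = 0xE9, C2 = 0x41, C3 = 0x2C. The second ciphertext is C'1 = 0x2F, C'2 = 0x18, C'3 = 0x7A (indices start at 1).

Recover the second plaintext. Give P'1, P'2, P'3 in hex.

P'1 = 0x54, P'2 = 0x64, P'3 = 0x07

In CTR with a reused counter, both messages share the same keystream S_i, so C_i ⊕ C'_i = P_i ⊕ P'_i and thus P'_i = P_i ⊕ C_i ⊕ C'_i.
P'1: 0x92 ⊕ 0xE9 ⊕ 0x2F = 0x54.
P'2: 0x3D ⊕ 0x41 ⊕ 0x18 = 0x64.
P'3: 0x51 ⊕ 0x2C ⊕ 0x7A = 0x07.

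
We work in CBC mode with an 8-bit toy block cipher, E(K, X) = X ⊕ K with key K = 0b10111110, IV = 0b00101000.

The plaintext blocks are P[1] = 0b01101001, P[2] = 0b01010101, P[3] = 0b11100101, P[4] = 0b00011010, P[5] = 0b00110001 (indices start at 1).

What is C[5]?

CBC encryption: C_i = E(K, P_i ⊕ C_{i−1}), with C_{0} = IV.
C[1]: P[1] ⊕ 0b00101000 = 0b01000001; E(K, 0b01000001) = 0b11111111.
C[2]: P[2] ⊕ 0b11111111 = 0b10101010; E(K, 0b10101010) = 0b00010100.
C[3]: P[3] ⊕ 0b00010100 = 0b11110001; E(K, 0b11110001) = 0b01001111.
C[4]: P[4] ⊕ 0b01001111 = 0b01010101; E(K, 0b01010101) = 0b11101011.
C[5]: P[5] ⊕ 0b11101011 = 0b11011010; E(K, 0b11011010) = 0b01100100.

C[5] = 0b01100100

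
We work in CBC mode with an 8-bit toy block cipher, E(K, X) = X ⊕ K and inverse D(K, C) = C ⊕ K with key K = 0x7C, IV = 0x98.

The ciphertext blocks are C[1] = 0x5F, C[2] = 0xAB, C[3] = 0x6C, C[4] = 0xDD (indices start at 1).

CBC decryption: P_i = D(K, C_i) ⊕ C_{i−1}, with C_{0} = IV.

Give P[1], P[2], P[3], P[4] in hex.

P[1]: D(K, 0x5F) = 0x23; 0x23 ⊕ 0x98 = 0xBB.
P[2]: D(K, 0xAB) = 0xD7; 0xD7 ⊕ 0x5F = 0x88.
P[3]: D(K, 0x6C) = 0x10; 0x10 ⊕ 0xAB = 0xBB.
P[4]: D(K, 0xDD) = 0xA1; 0xA1 ⊕ 0x6C = 0xCD.

P[1] = 0xBB, P[2] = 0x88, P[3] = 0xBB, P[4] = 0xCD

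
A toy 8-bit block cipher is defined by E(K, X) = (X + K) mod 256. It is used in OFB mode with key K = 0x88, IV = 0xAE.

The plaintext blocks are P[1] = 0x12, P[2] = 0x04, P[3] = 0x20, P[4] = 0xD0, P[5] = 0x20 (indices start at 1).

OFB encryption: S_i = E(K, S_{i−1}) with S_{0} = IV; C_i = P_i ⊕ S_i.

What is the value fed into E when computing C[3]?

C[1]: S = E(K, 0xAE) = 0x36; 0x12 ⊕ 0x36 = 0x24.
C[2]: S = E(K, 0x36) = 0xBE; 0x04 ⊕ 0xBE = 0xBA.
C[3]: S = E(K, 0xBE) = 0x46; 0x20 ⊕ 0x46 = 0x66.
So the input to E for block [3] is 0xBE.

0xBE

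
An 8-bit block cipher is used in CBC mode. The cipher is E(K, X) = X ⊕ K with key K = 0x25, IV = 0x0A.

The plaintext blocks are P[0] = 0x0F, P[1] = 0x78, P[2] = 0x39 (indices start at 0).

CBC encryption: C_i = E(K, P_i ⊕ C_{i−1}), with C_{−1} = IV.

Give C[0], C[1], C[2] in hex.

C[0] = 0x20, C[1] = 0x7D, C[2] = 0x61

C[0]: P[0] ⊕ 0x0A = 0x05; E(K, 0x05) = 0x20.
C[1]: P[1] ⊕ 0x20 = 0x58; E(K, 0x58) = 0x7D.
C[2]: P[2] ⊕ 0x7D = 0x44; E(K, 0x44) = 0x61.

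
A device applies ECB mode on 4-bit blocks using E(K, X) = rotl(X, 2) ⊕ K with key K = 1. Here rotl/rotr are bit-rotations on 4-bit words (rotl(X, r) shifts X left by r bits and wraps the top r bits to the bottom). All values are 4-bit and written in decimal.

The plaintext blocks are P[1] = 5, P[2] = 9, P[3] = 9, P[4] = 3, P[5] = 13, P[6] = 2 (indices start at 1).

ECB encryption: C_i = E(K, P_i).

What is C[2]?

C[2]: E(K, 9) = 7.

C[2] = 7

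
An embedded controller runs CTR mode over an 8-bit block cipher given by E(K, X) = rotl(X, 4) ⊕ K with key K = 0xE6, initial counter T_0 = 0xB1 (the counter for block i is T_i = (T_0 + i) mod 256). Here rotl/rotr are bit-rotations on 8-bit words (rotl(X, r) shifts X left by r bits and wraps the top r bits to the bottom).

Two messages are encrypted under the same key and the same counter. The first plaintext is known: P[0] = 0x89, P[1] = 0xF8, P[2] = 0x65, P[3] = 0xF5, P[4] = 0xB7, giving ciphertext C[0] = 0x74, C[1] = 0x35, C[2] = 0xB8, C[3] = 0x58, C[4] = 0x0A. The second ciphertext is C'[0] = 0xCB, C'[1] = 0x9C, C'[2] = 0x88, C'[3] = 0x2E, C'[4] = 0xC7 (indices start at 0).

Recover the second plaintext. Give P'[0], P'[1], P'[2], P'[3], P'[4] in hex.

P'[0] = 0x36, P'[1] = 0x51, P'[2] = 0x55, P'[3] = 0x83, P'[4] = 0x7A

In CTR with a reused counter, both messages share the same keystream S_i, so C_i ⊕ C'_i = P_i ⊕ P'_i and thus P'_i = P_i ⊕ C_i ⊕ C'_i.
P'[0]: 0x89 ⊕ 0x74 ⊕ 0xCB = 0x36.
P'[1]: 0xF8 ⊕ 0x35 ⊕ 0x9C = 0x51.
P'[2]: 0x65 ⊕ 0xB8 ⊕ 0x88 = 0x55.
P'[3]: 0xF5 ⊕ 0x58 ⊕ 0x2E = 0x83.
P'[4]: 0xB7 ⊕ 0x0A ⊕ 0xC7 = 0x7A.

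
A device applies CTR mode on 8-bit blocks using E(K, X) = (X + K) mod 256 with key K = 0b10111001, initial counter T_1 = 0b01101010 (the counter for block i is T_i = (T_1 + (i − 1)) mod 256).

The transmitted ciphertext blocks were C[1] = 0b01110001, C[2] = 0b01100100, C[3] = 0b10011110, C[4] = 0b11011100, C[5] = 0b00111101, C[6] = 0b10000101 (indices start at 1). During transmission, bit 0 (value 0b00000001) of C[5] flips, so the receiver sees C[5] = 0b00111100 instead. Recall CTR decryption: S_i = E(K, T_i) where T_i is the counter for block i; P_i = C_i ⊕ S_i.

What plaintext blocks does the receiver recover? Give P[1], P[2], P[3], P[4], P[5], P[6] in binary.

P[1] = 0b01010010, P[2] = 0b01000000, P[3] = 0b10111011, P[4] = 0b11111010, P[5] = 0b00011011, P[6] = 0b10101101

Only C[5] changed, to 0b00111100. In CTR, a change in C_i flips the same bit in P_i only; the keystream is unaffected. Decrypting the received ciphertext:
P[1]: T = 0b01101010, S = E(K, T) = 0b00100011; 0b01110001 ⊕ 0b00100011 = 0b01010010.
P[2]: T = 0b01101011, S = E(K, T) = 0b00100100; 0b01100100 ⊕ 0b00100100 = 0b01000000.
P[3]: T = 0b01101100, S = E(K, T) = 0b00100101; 0b10011110 ⊕ 0b00100101 = 0b10111011.
P[4]: T = 0b01101101, S = E(K, T) = 0b00100110; 0b11011100 ⊕ 0b00100110 = 0b11111010.
P[5]: T = 0b01101110, S = E(K, T) = 0b00100111; 0b00111100 ⊕ 0b00100111 = 0b00011011.
P[6]: T = 0b01101111, S = E(K, T) = 0b00101000; 0b10000101 ⊕ 0b00101000 = 0b10101101.
Blocks that differ from the original plaintext: P[5].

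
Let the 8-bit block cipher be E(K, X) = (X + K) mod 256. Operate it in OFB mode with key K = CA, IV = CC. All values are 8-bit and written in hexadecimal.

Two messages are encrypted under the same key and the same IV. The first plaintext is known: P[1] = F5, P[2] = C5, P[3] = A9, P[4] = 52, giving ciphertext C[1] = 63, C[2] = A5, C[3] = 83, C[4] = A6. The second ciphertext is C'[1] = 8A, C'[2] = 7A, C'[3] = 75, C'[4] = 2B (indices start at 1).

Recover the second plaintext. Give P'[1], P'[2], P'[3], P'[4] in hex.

In OFB with a reused IV, both messages share the same keystream S_i, so C_i ⊕ C'_i = P_i ⊕ P'_i and thus P'_i = P_i ⊕ C_i ⊕ C'_i.
P'[1]: F5 ⊕ 63 ⊕ 8A = 1C.
P'[2]: C5 ⊕ A5 ⊕ 7A = 1A.
P'[3]: A9 ⊕ 83 ⊕ 75 = 5F.
P'[4]: 52 ⊕ A6 ⊕ 2B = DF.

P'[1] = 1C, P'[2] = 1A, P'[3] = 5F, P'[4] = DF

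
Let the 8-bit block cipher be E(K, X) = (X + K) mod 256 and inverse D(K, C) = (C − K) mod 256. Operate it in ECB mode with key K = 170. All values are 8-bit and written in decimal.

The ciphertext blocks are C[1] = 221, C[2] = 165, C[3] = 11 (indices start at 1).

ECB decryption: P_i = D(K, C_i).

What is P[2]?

P[2]: D(K, 165) = 251.

P[2] = 251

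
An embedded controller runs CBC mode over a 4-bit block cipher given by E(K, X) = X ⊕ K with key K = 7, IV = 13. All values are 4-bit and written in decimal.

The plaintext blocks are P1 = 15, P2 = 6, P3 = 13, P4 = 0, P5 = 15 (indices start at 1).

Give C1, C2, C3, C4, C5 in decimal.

C1 = 5, C2 = 4, C3 = 14, C4 = 9, C5 = 1

CBC encryption: C_i = E(K, P_i ⊕ C_{i−1}), with C_{0} = IV.
C1: P1 ⊕ 13 = 2; E(K, 2) = 5.
C2: P2 ⊕ 5 = 3; E(K, 3) = 4.
C3: P3 ⊕ 4 = 9; E(K, 9) = 14.
C4: P4 ⊕ 14 = 14; E(K, 14) = 9.
C5: P5 ⊕ 9 = 6; E(K, 6) = 1.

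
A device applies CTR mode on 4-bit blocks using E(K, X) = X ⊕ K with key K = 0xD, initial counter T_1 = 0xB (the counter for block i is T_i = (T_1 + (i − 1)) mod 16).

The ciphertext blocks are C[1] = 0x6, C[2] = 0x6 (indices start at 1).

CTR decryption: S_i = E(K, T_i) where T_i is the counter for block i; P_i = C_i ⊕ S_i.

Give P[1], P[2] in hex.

P[1] = 0x0, P[2] = 0x7

P[1]: T = 0xB, S = E(K, T) = 0x6; 0x6 ⊕ 0x6 = 0x0.
P[2]: T = 0xC, S = E(K, T) = 0x1; 0x6 ⊕ 0x1 = 0x7.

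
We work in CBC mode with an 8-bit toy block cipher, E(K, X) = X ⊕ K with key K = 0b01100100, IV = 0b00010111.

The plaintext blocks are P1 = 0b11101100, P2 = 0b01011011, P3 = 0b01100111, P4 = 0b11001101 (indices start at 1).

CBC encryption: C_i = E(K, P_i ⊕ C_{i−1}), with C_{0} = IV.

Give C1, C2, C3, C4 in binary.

C1 = 0b10011111, C2 = 0b10100000, C3 = 0b10100011, C4 = 0b00001010

C1: P1 ⊕ 0b00010111 = 0b11111011; E(K, 0b11111011) = 0b10011111.
C2: P2 ⊕ 0b10011111 = 0b11000100; E(K, 0b11000100) = 0b10100000.
C3: P3 ⊕ 0b10100000 = 0b11000111; E(K, 0b11000111) = 0b10100011.
C4: P4 ⊕ 0b10100011 = 0b01101110; E(K, 0b01101110) = 0b00001010.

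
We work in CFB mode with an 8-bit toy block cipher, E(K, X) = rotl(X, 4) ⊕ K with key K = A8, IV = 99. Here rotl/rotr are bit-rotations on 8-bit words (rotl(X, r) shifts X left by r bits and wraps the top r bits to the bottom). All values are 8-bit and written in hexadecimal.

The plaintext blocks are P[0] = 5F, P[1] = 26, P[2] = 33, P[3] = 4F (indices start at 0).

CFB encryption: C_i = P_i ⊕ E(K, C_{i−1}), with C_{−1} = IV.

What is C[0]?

C[0]: E(K, 99) = 31; 5F ⊕ 31 = 6E.

C[0] = 6E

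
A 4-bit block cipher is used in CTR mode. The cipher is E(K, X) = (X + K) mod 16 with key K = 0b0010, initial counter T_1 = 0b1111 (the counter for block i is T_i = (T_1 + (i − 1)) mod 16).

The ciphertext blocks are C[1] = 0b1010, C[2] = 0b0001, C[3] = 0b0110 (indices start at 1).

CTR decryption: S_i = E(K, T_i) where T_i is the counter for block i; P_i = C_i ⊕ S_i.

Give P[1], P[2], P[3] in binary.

P[1]: T = 0b1111, S = E(K, T) = 0b0001; 0b1010 ⊕ 0b0001 = 0b1011.
P[2]: T = 0b0000, S = E(K, T) = 0b0010; 0b0001 ⊕ 0b0010 = 0b0011.
P[3]: T = 0b0001, S = E(K, T) = 0b0011; 0b0110 ⊕ 0b0011 = 0b0101.

P[1] = 0b1011, P[2] = 0b0011, P[3] = 0b0101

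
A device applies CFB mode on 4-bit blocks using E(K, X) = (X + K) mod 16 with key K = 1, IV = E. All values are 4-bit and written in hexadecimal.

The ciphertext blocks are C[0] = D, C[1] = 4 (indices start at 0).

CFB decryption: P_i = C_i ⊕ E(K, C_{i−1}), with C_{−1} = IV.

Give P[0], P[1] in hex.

P[0] = 2, P[1] = A

P[0]: E(K, E) = F; D ⊕ F = 2.
P[1]: E(K, D) = E; 4 ⊕ E = A.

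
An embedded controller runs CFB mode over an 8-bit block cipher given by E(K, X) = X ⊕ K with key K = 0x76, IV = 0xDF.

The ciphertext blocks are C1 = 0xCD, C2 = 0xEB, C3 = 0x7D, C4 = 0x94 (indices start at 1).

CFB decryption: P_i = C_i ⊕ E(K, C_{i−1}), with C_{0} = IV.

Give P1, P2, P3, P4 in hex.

P1: E(K, 0xDF) = 0xA9; 0xCD ⊕ 0xA9 = 0x64.
P2: E(K, 0xCD) = 0xBB; 0xEB ⊕ 0xBB = 0x50.
P3: E(K, 0xEB) = 0x9D; 0x7D ⊕ 0x9D = 0xE0.
P4: E(K, 0x7D) = 0x0B; 0x94 ⊕ 0x0B = 0x9F.

P1 = 0x64, P2 = 0x50, P3 = 0xE0, P4 = 0x9F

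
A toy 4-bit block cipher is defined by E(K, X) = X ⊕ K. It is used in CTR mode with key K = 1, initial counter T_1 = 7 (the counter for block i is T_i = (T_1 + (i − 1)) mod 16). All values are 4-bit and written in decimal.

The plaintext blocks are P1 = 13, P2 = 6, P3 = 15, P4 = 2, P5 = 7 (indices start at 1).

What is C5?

C5 = 13

CTR encryption: S_i = E(K, T_i) where T_i is the counter for block i; C_i = P_i ⊕ S_i.
C1: T = 7, S = E(K, T) = 6; 13 ⊕ 6 = 11.
C2: T = 8, S = E(K, T) = 9; 6 ⊕ 9 = 15.
C3: T = 9, S = E(K, T) = 8; 15 ⊕ 8 = 7.
C4: T = 10, S = E(K, T) = 11; 2 ⊕ 11 = 9.
C5: T = 11, S = E(K, T) = 10; 7 ⊕ 10 = 13.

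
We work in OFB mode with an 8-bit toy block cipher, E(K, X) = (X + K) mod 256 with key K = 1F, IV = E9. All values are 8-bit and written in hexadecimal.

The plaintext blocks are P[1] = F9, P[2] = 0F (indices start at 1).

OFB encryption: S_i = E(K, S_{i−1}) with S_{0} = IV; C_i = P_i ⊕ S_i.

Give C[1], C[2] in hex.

C[1]: S = E(K, E9) = 08; F9 ⊕ 08 = F1.
C[2]: S = E(K, 08) = 27; 0F ⊕ 27 = 28.

C[1] = F1, C[2] = 28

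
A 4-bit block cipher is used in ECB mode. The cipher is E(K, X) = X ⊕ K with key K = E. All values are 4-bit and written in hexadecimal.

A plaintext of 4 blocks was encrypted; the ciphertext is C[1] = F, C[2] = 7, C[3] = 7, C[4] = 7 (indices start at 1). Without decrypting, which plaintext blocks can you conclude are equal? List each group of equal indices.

P[2] = P[3] = P[4]

ECB encrypts each block independently with the same key, so equal ciphertext blocks imply equal plaintext blocks.
C[2] = C[3] = C[4] = 7, so P[2] = P[3] = P[4].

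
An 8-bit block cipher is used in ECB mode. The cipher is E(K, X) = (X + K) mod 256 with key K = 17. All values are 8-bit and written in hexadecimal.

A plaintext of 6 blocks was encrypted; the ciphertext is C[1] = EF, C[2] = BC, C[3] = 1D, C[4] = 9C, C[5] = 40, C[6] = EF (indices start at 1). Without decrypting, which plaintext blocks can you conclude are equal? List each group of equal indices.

ECB encrypts each block independently with the same key, so equal ciphertext blocks imply equal plaintext blocks.
C[1] = C[6] = EF, so P[1] = P[6].

P[1] = P[6]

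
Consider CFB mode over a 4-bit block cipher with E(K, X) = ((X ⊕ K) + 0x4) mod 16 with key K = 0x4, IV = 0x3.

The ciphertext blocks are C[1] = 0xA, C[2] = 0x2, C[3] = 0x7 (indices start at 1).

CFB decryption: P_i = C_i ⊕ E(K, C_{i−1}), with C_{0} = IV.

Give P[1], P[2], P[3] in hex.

P[1] = 0x1, P[2] = 0x0, P[3] = 0xD

P[1]: E(K, 0x3) = 0xB; 0xA ⊕ 0xB = 0x1.
P[2]: E(K, 0xA) = 0x2; 0x2 ⊕ 0x2 = 0x0.
P[3]: E(K, 0x2) = 0xA; 0x7 ⊕ 0xA = 0xD.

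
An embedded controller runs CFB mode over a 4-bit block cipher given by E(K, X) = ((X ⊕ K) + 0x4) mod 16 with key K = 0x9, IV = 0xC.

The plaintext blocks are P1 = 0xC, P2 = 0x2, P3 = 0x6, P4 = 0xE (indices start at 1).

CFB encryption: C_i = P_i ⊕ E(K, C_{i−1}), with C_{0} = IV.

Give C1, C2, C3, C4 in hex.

C1 = 0x5, C2 = 0x2, C3 = 0x9, C4 = 0xA

C1: E(K, 0xC) = 0x9; 0xC ⊕ 0x9 = 0x5.
C2: E(K, 0x5) = 0x0; 0x2 ⊕ 0x0 = 0x2.
C3: E(K, 0x2) = 0xF; 0x6 ⊕ 0xF = 0x9.
C4: E(K, 0x9) = 0x4; 0xE ⊕ 0x4 = 0xA.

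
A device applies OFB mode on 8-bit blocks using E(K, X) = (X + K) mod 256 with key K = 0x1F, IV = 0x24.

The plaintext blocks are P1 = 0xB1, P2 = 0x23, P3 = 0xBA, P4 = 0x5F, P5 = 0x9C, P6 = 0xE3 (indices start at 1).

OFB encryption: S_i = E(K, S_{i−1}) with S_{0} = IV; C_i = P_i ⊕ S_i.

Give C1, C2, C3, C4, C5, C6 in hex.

C1 = 0xF2, C2 = 0x41, C3 = 0x3B, C4 = 0xFF, C5 = 0x23, C6 = 0x3D

C1: S = E(K, 0x24) = 0x43; 0xB1 ⊕ 0x43 = 0xF2.
C2: S = E(K, 0x43) = 0x62; 0x23 ⊕ 0x62 = 0x41.
C3: S = E(K, 0x62) = 0x81; 0xBA ⊕ 0x81 = 0x3B.
C4: S = E(K, 0x81) = 0xA0; 0x5F ⊕ 0xA0 = 0xFF.
C5: S = E(K, 0xA0) = 0xBF; 0x9C ⊕ 0xBF = 0x23.
C6: S = E(K, 0xBF) = 0xDE; 0xE3 ⊕ 0xDE = 0x3D.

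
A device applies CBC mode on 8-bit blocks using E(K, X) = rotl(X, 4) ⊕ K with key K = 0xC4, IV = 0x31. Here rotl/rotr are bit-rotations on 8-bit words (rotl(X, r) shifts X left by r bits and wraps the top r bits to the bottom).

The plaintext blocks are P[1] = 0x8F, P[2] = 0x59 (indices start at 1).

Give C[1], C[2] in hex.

C[1] = 0x2F, C[2] = 0xA3

CBC encryption: C_i = E(K, P_i ⊕ C_{i−1}), with C_{0} = IV.
C[1]: P[1] ⊕ 0x31 = 0xBE; E(K, 0xBE) = 0x2F.
C[2]: P[2] ⊕ 0x2F = 0x76; E(K, 0x76) = 0xA3.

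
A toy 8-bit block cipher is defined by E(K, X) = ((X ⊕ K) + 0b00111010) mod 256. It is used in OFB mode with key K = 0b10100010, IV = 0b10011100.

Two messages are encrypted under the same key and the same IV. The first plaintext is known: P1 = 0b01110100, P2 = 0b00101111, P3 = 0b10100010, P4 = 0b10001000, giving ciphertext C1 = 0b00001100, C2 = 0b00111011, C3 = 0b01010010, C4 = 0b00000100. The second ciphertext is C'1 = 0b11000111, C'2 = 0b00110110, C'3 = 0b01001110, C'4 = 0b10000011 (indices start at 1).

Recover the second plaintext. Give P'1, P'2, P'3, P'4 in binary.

P'1 = 0b10111111, P'2 = 0b00100010, P'3 = 0b10111110, P'4 = 0b00001111

In OFB with a reused IV, both messages share the same keystream S_i, so C_i ⊕ C'_i = P_i ⊕ P'_i and thus P'_i = P_i ⊕ C_i ⊕ C'_i.
P'1: 0b01110100 ⊕ 0b00001100 ⊕ 0b11000111 = 0b10111111.
P'2: 0b00101111 ⊕ 0b00111011 ⊕ 0b00110110 = 0b00100010.
P'3: 0b10100010 ⊕ 0b01010010 ⊕ 0b01001110 = 0b10111110.
P'4: 0b10001000 ⊕ 0b00000100 ⊕ 0b10000011 = 0b00001111.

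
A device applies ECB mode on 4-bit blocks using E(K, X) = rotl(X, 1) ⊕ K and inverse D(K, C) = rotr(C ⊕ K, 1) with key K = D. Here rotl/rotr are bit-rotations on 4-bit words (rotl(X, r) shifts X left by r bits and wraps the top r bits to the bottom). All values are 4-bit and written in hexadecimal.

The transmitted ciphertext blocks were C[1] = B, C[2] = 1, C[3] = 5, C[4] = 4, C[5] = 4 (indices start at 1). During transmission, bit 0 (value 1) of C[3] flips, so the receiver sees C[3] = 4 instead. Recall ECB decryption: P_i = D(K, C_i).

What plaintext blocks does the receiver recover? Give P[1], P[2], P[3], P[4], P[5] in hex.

P[1] = 3, P[2] = 6, P[3] = C, P[4] = C, P[5] = C

Only C[3] changed, to 4. In ECB, a change in C_i affects only P_i. Decrypting the received ciphertext:
P[1]: D(K, B) = 3.
P[2]: D(K, 1) = 6.
P[3]: D(K, 4) = C.
P[4]: D(K, 4) = C.
P[5]: D(K, 4) = C.
Blocks that differ from the original plaintext: P[3].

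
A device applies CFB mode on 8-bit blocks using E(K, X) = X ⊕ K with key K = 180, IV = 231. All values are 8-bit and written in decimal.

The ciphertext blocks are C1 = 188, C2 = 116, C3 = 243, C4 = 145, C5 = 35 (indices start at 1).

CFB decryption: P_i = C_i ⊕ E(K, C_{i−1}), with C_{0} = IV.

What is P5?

P5 = 6

P5: E(K, 145) = 37; 35 ⊕ 37 = 6.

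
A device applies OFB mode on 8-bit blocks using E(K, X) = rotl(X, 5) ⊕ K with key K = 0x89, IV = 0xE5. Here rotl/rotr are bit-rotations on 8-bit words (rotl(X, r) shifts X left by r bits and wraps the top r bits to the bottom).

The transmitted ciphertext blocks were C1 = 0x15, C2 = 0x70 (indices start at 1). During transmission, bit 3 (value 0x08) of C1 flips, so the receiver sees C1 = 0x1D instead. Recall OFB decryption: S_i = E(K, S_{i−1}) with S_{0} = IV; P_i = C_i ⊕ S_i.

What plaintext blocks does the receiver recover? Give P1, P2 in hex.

Only C1 changed, to 0x1D. In OFB, a change in C_i flips the same bit in P_i only; the keystream is unaffected. Decrypting the received ciphertext:
P1: S = E(K, 0xE5) = 0x35; 0x1D ⊕ 0x35 = 0x28.
P2: S = E(K, 0x35) = 0x2F; 0x70 ⊕ 0x2F = 0x5F.
Blocks that differ from the original plaintext: P1.

P1 = 0x28, P2 = 0x5F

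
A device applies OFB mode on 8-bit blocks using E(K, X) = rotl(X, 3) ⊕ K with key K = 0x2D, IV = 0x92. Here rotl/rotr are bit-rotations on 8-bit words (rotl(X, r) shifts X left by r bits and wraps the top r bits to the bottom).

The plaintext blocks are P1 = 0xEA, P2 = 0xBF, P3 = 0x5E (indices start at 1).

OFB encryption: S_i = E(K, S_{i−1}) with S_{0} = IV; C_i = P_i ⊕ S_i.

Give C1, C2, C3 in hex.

C1: S = E(K, 0x92) = 0xB9; 0xEA ⊕ 0xB9 = 0x53.
C2: S = E(K, 0xB9) = 0xE0; 0xBF ⊕ 0xE0 = 0x5F.
C3: S = E(K, 0xE0) = 0x2A; 0x5E ⊕ 0x2A = 0x74.

C1 = 0x53, C2 = 0x5F, C3 = 0x74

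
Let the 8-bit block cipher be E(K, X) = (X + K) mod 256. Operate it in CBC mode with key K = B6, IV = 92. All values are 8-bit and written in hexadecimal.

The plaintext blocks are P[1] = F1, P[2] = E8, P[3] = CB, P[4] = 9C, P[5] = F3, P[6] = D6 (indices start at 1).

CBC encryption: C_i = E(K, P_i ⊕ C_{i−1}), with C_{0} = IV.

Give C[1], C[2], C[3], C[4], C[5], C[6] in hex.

C[1]: P[1] ⊕ 92 = 63; E(K, 63) = 19.
C[2]: P[2] ⊕ 19 = F1; E(K, F1) = A7.
C[3]: P[3] ⊕ A7 = 6C; E(K, 6C) = 22.
C[4]: P[4] ⊕ 22 = BE; E(K, BE) = 74.
C[5]: P[5] ⊕ 74 = 87; E(K, 87) = 3D.
C[6]: P[6] ⊕ 3D = EB; E(K, EB) = A1.

C[1] = 19, C[2] = A7, C[3] = 22, C[4] = 74, C[5] = 3D, C[6] = A1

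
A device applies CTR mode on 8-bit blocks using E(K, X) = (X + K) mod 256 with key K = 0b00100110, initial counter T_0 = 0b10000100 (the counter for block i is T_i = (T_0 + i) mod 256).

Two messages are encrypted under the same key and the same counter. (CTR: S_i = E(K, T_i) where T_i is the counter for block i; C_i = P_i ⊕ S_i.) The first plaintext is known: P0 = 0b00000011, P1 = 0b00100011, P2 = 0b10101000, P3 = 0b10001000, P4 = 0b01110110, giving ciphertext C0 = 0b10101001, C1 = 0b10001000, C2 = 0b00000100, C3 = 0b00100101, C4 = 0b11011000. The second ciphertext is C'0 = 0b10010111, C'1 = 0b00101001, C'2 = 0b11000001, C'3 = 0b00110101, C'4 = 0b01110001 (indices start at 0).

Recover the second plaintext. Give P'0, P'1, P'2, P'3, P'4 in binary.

In CTR with a reused counter, both messages share the same keystream S_i, so C_i ⊕ C'_i = P_i ⊕ P'_i and thus P'_i = P_i ⊕ C_i ⊕ C'_i.
P'0: 0b00000011 ⊕ 0b10101001 ⊕ 0b10010111 = 0b00111101.
P'1: 0b00100011 ⊕ 0b10001000 ⊕ 0b00101001 = 0b10000010.
P'2: 0b10101000 ⊕ 0b00000100 ⊕ 0b11000001 = 0b01101101.
P'3: 0b10001000 ⊕ 0b00100101 ⊕ 0b00110101 = 0b10011000.
P'4: 0b01110110 ⊕ 0b11011000 ⊕ 0b01110001 = 0b11011111.

P'0 = 0b00111101, P'1 = 0b10000010, P'2 = 0b01101101, P'3 = 0b10011000, P'4 = 0b11011111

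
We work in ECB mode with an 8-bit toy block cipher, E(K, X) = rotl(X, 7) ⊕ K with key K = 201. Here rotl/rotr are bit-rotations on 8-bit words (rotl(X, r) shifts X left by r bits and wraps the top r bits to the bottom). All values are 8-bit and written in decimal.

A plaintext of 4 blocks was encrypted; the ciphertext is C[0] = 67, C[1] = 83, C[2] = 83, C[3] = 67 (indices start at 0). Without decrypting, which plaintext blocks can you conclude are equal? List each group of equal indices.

P[0] = P[3]; P[1] = P[2]

ECB encrypts each block independently with the same key, so equal ciphertext blocks imply equal plaintext blocks.
C[0] = C[3] = 67, so P[0] = P[3].
C[1] = C[2] = 83, so P[1] = P[2].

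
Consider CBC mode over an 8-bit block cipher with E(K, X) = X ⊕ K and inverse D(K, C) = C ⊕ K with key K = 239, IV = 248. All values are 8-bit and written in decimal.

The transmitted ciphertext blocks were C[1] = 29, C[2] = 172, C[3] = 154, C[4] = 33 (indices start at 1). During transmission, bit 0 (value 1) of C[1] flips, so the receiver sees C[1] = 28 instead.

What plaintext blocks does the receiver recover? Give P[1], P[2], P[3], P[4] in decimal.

P[1] = 11, P[2] = 95, P[3] = 217, P[4] = 84

CBC decryption: P_i = D(K, C_i) ⊕ C_{i−1}, with C_{0} = IV.
Only C[1] changed, to 28. In CBC, a change in C_i garbles P_i and flips the same bit in P_{i+1}. Decrypting the received ciphertext:
P[1]: D(K, 28) = 243; 243 ⊕ 248 = 11.
P[2]: D(K, 172) = 67; 67 ⊕ 28 = 95.
P[3]: D(K, 154) = 117; 117 ⊕ 172 = 217.
P[4]: D(K, 33) = 206; 206 ⊕ 154 = 84.
Blocks that differ from the original plaintext: P[1], P[2].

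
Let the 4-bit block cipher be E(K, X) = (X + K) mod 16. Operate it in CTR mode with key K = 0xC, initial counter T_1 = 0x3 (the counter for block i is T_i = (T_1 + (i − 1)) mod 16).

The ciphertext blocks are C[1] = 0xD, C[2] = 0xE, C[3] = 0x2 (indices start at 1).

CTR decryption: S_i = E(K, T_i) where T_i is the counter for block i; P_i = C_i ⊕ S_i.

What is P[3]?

P[3]: T = 0x5, S = E(K, T) = 0x1; 0x2 ⊕ 0x1 = 0x3.

P[3] = 0x3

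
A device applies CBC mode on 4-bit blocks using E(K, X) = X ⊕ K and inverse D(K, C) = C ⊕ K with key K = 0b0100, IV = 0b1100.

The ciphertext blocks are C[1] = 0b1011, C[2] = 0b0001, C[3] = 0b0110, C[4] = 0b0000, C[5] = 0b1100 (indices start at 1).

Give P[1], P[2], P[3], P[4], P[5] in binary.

CBC decryption: P_i = D(K, C_i) ⊕ C_{i−1}, with C_{0} = IV.
P[1]: D(K, 0b1011) = 0b1111; 0b1111 ⊕ 0b1100 = 0b0011.
P[2]: D(K, 0b0001) = 0b0101; 0b0101 ⊕ 0b1011 = 0b1110.
P[3]: D(K, 0b0110) = 0b0010; 0b0010 ⊕ 0b0001 = 0b0011.
P[4]: D(K, 0b0000) = 0b0100; 0b0100 ⊕ 0b0110 = 0b0010.
P[5]: D(K, 0b1100) = 0b1000; 0b1000 ⊕ 0b0000 = 0b1000.

P[1] = 0b0011, P[2] = 0b1110, P[3] = 0b0011, P[4] = 0b0010, P[5] = 0b1000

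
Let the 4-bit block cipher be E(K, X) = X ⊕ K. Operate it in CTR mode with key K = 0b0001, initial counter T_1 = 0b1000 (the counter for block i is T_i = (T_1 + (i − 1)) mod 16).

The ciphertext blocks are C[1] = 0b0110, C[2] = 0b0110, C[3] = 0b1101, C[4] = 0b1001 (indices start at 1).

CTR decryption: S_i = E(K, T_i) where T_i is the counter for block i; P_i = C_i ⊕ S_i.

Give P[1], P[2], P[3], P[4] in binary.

P[1]: T = 0b1000, S = E(K, T) = 0b1001; 0b0110 ⊕ 0b1001 = 0b1111.
P[2]: T = 0b1001, S = E(K, T) = 0b1000; 0b0110 ⊕ 0b1000 = 0b1110.
P[3]: T = 0b1010, S = E(K, T) = 0b1011; 0b1101 ⊕ 0b1011 = 0b0110.
P[4]: T = 0b1011, S = E(K, T) = 0b1010; 0b1001 ⊕ 0b1010 = 0b0011.

P[1] = 0b1111, P[2] = 0b1110, P[3] = 0b0110, P[4] = 0b0011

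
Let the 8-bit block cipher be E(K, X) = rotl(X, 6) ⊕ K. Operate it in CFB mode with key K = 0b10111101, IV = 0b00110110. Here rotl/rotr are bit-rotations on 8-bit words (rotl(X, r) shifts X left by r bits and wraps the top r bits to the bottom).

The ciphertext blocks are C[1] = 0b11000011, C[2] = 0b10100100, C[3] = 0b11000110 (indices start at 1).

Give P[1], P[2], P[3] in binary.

P[1] = 0b11110011, P[2] = 0b11101001, P[3] = 0b01010010

CFB decryption: P_i = C_i ⊕ E(K, C_{i−1}), with C_{0} = IV.
P[1]: E(K, 0b00110110) = 0b00110000; 0b11000011 ⊕ 0b00110000 = 0b11110011.
P[2]: E(K, 0b11000011) = 0b01001101; 0b10100100 ⊕ 0b01001101 = 0b11101001.
P[3]: E(K, 0b10100100) = 0b10010100; 0b11000110 ⊕ 0b10010100 = 0b01010010.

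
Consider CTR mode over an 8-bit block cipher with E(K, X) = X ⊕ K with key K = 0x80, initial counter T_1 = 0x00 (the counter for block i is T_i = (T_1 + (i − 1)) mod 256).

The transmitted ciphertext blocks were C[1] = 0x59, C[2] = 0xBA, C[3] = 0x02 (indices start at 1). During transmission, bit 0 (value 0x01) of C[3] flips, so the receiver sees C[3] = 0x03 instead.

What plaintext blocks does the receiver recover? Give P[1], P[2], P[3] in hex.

P[1] = 0xD9, P[2] = 0x3B, P[3] = 0x81

CTR decryption: S_i = E(K, T_i) where T_i is the counter for block i; P_i = C_i ⊕ S_i.
Only C[3] changed, to 0x03. In CTR, a change in C_i flips the same bit in P_i only; the keystream is unaffected. Decrypting the received ciphertext:
P[1]: T = 0x00, S = E(K, T) = 0x80; 0x59 ⊕ 0x80 = 0xD9.
P[2]: T = 0x01, S = E(K, T) = 0x81; 0xBA ⊕ 0x81 = 0x3B.
P[3]: T = 0x02, S = E(K, T) = 0x82; 0x03 ⊕ 0x82 = 0x81.
Blocks that differ from the original plaintext: P[3].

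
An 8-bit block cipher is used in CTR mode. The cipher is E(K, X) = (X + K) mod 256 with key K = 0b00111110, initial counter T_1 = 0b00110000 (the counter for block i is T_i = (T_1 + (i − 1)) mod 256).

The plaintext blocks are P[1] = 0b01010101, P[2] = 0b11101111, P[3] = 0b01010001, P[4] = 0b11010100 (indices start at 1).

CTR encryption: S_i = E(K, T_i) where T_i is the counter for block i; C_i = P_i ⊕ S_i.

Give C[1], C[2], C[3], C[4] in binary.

C[1]: T = 0b00110000, S = E(K, T) = 0b01101110; 0b01010101 ⊕ 0b01101110 = 0b00111011.
C[2]: T = 0b00110001, S = E(K, T) = 0b01101111; 0b11101111 ⊕ 0b01101111 = 0b10000000.
C[3]: T = 0b00110010, S = E(K, T) = 0b01110000; 0b01010001 ⊕ 0b01110000 = 0b00100001.
C[4]: T = 0b00110011, S = E(K, T) = 0b01110001; 0b11010100 ⊕ 0b01110001 = 0b10100101.

C[1] = 0b00111011, C[2] = 0b10000000, C[3] = 0b00100001, C[4] = 0b10100101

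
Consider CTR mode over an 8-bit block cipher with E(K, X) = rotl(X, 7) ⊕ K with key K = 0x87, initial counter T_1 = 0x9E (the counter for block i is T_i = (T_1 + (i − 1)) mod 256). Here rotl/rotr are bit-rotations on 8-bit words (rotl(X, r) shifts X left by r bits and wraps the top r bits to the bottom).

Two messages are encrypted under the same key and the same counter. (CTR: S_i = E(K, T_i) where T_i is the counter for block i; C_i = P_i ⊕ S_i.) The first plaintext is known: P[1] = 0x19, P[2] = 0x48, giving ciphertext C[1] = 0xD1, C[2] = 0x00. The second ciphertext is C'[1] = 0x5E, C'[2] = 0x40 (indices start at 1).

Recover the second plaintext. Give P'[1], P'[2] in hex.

P'[1] = 0x96, P'[2] = 0x08

In CTR with a reused counter, both messages share the same keystream S_i, so C_i ⊕ C'_i = P_i ⊕ P'_i and thus P'_i = P_i ⊕ C_i ⊕ C'_i.
P'[1]: 0x19 ⊕ 0xD1 ⊕ 0x5E = 0x96.
P'[2]: 0x48 ⊕ 0x00 ⊕ 0x40 = 0x08.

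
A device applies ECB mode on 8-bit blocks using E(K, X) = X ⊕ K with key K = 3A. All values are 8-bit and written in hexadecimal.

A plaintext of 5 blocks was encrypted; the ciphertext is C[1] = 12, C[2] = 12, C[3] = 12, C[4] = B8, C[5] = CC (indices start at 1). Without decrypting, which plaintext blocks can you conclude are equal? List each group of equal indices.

ECB encrypts each block independently with the same key, so equal ciphertext blocks imply equal plaintext blocks.
C[1] = C[2] = C[3] = 12, so P[1] = P[2] = P[3].

P[1] = P[2] = P[3]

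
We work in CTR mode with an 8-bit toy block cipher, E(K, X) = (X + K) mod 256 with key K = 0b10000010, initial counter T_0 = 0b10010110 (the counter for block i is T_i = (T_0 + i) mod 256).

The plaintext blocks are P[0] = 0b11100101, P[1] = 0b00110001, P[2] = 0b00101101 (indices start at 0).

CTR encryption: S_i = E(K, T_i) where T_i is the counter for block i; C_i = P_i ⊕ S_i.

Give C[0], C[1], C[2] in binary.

C[0]: T = 0b10010110, S = E(K, T) = 0b00011000; 0b11100101 ⊕ 0b00011000 = 0b11111101.
C[1]: T = 0b10010111, S = E(K, T) = 0b00011001; 0b00110001 ⊕ 0b00011001 = 0b00101000.
C[2]: T = 0b10011000, S = E(K, T) = 0b00011010; 0b00101101 ⊕ 0b00011010 = 0b00110111.

C[0] = 0b11111101, C[1] = 0b00101000, C[2] = 0b00110111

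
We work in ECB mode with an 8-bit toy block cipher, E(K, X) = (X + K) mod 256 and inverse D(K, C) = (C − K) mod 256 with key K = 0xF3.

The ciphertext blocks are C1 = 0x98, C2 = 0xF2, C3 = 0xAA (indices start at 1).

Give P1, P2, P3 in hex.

P1 = 0xA5, P2 = 0xFF, P3 = 0xB7

ECB decryption: P_i = D(K, C_i).
P1: D(K, 0x98) = 0xA5.
P2: D(K, 0xF2) = 0xFF.
P3: D(K, 0xAA) = 0xB7.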